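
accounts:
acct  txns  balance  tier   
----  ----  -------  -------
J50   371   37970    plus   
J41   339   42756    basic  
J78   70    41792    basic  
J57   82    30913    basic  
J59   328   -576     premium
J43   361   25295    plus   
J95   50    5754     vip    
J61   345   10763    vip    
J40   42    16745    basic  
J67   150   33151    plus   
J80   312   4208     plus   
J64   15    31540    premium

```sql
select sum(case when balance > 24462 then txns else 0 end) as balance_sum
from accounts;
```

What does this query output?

1388

acct=J50: ✓ → 371
acct=J41: ✓ → 339
acct=J78: ✓ → 70
acct=J57: ✓ → 82
acct=J59: ✗
acct=J43: ✓ → 361
acct=J95: ✗
acct=J61: ✗
acct=J40: ✗
acct=J67: ✓ → 150
acct=J80: ✗
acct=J64: ✓ → 15
balance_sum = 371 + 339 + 70 + 82 + 361 + 150 + 15 = 1388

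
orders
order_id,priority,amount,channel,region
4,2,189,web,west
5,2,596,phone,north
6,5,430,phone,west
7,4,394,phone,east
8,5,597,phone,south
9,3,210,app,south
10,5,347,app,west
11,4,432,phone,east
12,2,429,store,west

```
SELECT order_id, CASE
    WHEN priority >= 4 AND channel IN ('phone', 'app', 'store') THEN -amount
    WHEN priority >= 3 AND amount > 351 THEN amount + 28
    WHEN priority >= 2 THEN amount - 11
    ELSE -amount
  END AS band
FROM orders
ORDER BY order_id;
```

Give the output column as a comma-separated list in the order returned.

order_id=4: priority >= 2 → 178
order_id=5: priority >= 2 → 585
order_id=6: priority >= 4 AND channel IN ('phone', 'app', 'store') → -430
order_id=7: priority >= 4 AND channel IN ('phone', 'app', 'store') → -394
order_id=8: priority >= 4 AND channel IN ('phone', 'app', 'store') → -597
order_id=9: priority >= 2 → 199
order_id=10: priority >= 4 AND channel IN ('phone', 'app', 'store') → -347
order_id=11: priority >= 4 AND channel IN ('phone', 'app', 'store') → -432
order_id=12: priority >= 2 → 418

178, 585, -430, -394, -597, 199, -347, -432, 418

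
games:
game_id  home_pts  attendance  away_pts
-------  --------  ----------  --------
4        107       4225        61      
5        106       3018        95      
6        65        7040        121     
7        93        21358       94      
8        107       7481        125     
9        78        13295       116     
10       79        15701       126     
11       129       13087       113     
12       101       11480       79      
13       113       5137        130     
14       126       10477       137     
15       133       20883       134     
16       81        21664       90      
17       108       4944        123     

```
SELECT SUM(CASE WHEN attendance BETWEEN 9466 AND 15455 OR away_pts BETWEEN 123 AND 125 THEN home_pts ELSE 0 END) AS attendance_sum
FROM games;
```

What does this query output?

649

game_id=4: ✗
game_id=5: ✗
game_id=6: ✗
game_id=7: ✗
game_id=8: ✓ → 107
game_id=9: ✓ → 78
game_id=10: ✗
game_id=11: ✓ → 129
game_id=12: ✓ → 101
game_id=13: ✗
game_id=14: ✓ → 126
game_id=15: ✗
game_id=16: ✗
game_id=17: ✓ → 108
attendance_sum = 107 + 78 + 129 + 101 + 126 + 108 = 649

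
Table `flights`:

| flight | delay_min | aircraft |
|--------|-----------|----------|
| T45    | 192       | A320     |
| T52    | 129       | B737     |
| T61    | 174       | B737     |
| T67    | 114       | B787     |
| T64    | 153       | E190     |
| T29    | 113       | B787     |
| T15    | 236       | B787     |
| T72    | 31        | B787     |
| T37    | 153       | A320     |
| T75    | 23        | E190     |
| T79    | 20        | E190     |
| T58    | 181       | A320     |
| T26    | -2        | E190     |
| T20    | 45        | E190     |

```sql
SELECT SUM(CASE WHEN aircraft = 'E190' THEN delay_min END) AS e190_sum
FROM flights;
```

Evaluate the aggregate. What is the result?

239

flight=T45: ✗
flight=T52: ✗
flight=T61: ✗
flight=T67: ✗
flight=T64: ✓ → 153
flight=T29: ✗
flight=T15: ✗
flight=T72: ✗
flight=T37: ✗
flight=T75: ✓ → 23
flight=T79: ✓ → 20
flight=T58: ✗
flight=T26: ✓ → -2
flight=T20: ✓ → 45
e190_sum = 153 + 23 + 20 + -2 + 45 = 239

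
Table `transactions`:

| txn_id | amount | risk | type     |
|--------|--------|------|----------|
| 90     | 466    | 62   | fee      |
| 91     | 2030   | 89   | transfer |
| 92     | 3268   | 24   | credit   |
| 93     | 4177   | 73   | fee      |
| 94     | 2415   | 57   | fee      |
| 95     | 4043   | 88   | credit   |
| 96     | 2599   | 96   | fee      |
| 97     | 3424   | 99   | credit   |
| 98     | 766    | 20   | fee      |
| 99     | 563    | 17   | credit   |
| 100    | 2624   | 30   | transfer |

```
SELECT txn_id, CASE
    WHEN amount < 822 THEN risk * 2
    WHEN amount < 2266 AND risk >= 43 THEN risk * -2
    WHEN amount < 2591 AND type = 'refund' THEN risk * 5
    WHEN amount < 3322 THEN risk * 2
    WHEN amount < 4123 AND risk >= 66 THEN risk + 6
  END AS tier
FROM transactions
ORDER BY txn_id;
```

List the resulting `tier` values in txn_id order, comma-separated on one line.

txn_id=90: amount < 822 → 124
txn_id=91: amount < 2266 AND risk >= 43 → -178
txn_id=92: amount < 3322 → 48
txn_id=93: (no match → NULL) → NULL
txn_id=94: amount < 3322 → 114
txn_id=95: amount < 4123 AND risk >= 66 → 94
txn_id=96: amount < 3322 → 192
txn_id=97: amount < 4123 AND risk >= 66 → 105
txn_id=98: amount < 822 → 40
txn_id=99: amount < 822 → 34
txn_id=100: amount < 3322 → 60

124, -178, 48, NULL, 114, 94, 192, 105, 40, 34, 60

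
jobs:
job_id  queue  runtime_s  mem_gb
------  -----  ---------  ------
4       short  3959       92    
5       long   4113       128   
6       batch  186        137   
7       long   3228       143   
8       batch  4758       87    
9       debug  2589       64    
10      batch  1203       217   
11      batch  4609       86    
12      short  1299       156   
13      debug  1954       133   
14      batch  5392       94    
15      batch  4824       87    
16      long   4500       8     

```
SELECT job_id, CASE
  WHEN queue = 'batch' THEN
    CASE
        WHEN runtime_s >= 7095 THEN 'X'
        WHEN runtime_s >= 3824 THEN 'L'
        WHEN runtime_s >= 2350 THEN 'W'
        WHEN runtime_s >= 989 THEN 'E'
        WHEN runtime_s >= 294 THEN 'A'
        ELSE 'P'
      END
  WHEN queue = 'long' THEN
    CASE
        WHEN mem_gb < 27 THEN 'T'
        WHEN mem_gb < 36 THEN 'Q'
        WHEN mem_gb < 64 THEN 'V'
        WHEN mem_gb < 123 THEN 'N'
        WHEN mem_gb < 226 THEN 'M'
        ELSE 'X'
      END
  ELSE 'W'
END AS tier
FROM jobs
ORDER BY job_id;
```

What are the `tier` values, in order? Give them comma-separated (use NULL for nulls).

W, M, P, M, L, W, E, L, W, W, L, L, T

job_id=4: queue='short' → outer ELSE → W
job_id=5: queue='long' → inner[mem_gb < 226] → M
job_id=6: queue='batch' → inner[ELSE] → P
job_id=7: queue='long' → inner[mem_gb < 226] → M
job_id=8: queue='batch' → inner[runtime_s >= 3824] → L
job_id=9: queue='debug' → outer ELSE → W
job_id=10: queue='batch' → inner[runtime_s >= 989] → E
job_id=11: queue='batch' → inner[runtime_s >= 3824] → L
job_id=12: queue='short' → outer ELSE → W
job_id=13: queue='debug' → outer ELSE → W
job_id=14: queue='batch' → inner[runtime_s >= 3824] → L
job_id=15: queue='batch' → inner[runtime_s >= 3824] → L
job_id=16: queue='long' → inner[mem_gb < 27] → T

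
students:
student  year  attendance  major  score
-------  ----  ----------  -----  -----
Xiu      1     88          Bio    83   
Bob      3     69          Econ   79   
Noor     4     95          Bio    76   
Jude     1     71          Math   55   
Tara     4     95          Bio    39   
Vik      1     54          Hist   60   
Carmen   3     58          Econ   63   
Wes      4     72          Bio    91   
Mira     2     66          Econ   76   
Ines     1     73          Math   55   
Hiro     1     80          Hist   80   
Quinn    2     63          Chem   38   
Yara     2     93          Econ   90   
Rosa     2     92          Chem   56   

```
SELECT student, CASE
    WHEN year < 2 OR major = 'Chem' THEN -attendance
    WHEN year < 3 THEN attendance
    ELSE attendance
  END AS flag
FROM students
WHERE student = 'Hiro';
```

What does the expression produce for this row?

student = Hiro: year=1, attendance=80, major=Hist, score=80.
year < 2 OR major = 'Chem' → true → -80

-80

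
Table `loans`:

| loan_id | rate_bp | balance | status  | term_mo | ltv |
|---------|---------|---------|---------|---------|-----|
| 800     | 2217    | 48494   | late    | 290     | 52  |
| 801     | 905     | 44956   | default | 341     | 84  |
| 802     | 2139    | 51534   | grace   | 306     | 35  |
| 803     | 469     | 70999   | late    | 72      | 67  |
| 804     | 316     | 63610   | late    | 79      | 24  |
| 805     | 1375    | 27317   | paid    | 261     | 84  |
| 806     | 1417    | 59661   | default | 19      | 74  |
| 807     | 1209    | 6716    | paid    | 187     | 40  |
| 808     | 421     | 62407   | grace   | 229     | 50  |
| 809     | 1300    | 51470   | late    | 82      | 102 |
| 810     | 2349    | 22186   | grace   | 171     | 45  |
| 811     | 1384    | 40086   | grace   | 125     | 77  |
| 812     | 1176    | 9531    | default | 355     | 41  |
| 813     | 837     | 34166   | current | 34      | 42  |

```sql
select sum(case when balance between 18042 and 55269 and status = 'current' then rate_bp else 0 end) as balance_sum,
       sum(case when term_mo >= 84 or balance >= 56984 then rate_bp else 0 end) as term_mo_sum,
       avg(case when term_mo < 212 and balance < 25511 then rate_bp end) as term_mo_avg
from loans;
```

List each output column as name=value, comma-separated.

[balance_sum: balance between 18042 and 55269 and status = 'current']
loan_id=800: ✗
loan_id=801: ✗
loan_id=802: ✗
loan_id=803: ✗
loan_id=804: ✗
loan_id=805: ✗
loan_id=806: ✗
loan_id=807: ✗
loan_id=808: ✗
loan_id=809: ✗
loan_id=810: ✗
loan_id=811: ✗
loan_id=812: ✗
loan_id=813: ✓ → 837
balance_sum = 837
—
[term_mo_sum: term_mo >= 84 or balance >= 56984]
loan_id=800: ✓ → 2217
loan_id=801: ✓ → 905
loan_id=802: ✓ → 2139
loan_id=803: ✓ → 469
loan_id=804: ✓ → 316
loan_id=805: ✓ → 1375
loan_id=806: ✓ → 1417
loan_id=807: ✓ → 1209
loan_id=808: ✓ → 421
loan_id=809: ✗
loan_id=810: ✓ → 2349
loan_id=811: ✓ → 1384
loan_id=812: ✓ → 1176
loan_id=813: ✗
term_mo_sum = 2217 + 905 + 2139 + 469 + 316 + 1375 + 1417 + 1209 + 421 + 2349 + 1384 + 1176 = 15377
—
[term_mo_avg: term_mo < 212 and balance < 25511]
loan_id=800: ✗
loan_id=801: ✗
loan_id=802: ✗
loan_id=803: ✗
loan_id=804: ✗
loan_id=805: ✗
loan_id=806: ✗
loan_id=807: ✓ → 1209
loan_id=808: ✗
loan_id=809: ✗
loan_id=810: ✓ → 2349
loan_id=811: ✗
loan_id=812: ✗
loan_id=813: ✗
term_mo_avg = (1209 + 2349) / 2 = 1779

balance_sum=837, term_mo_sum=15377, term_mo_avg=1779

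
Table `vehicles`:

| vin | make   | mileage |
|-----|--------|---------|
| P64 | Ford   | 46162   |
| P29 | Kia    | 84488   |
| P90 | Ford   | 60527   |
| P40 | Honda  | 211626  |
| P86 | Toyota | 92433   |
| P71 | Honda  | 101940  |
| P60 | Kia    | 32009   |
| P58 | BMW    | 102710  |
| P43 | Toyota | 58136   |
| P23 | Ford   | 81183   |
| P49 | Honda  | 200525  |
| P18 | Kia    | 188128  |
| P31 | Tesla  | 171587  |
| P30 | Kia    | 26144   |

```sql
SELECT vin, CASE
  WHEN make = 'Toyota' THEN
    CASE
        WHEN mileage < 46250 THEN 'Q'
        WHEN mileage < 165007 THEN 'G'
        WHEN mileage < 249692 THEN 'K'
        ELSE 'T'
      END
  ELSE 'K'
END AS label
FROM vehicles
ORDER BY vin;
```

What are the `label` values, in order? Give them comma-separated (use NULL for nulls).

K, K, K, K, K, K, G, K, K, K, K, K, G, K

vin=P18: make='Kia' → outer ELSE → K
vin=P23: make='Ford' → outer ELSE → K
vin=P29: make='Kia' → outer ELSE → K
vin=P30: make='Kia' → outer ELSE → K
vin=P31: make='Tesla' → outer ELSE → K
vin=P40: make='Honda' → outer ELSE → K
vin=P43: make='Toyota' → inner[mileage < 165007] → G
vin=P49: make='Honda' → outer ELSE → K
vin=P58: make='BMW' → outer ELSE → K
vin=P60: make='Kia' → outer ELSE → K
vin=P64: make='Ford' → outer ELSE → K
vin=P71: make='Honda' → outer ELSE → K
vin=P86: make='Toyota' → inner[mileage < 165007] → G
vin=P90: make='Ford' → outer ELSE → K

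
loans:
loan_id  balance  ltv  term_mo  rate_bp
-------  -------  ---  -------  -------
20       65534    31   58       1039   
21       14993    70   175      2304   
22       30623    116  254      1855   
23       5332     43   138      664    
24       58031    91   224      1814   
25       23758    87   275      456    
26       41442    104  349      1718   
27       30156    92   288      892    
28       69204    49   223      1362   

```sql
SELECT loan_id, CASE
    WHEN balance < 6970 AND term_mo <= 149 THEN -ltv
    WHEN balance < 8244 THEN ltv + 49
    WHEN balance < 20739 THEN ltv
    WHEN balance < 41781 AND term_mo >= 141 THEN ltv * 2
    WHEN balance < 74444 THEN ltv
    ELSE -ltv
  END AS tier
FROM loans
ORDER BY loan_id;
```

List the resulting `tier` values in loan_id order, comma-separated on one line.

loan_id=20: balance < 74444 → 31
loan_id=21: balance < 20739 → 70
loan_id=22: balance < 41781 AND term_mo >= 141 → 232
loan_id=23: balance < 6970 AND term_mo <= 149 → -43
loan_id=24: balance < 74444 → 91
loan_id=25: balance < 41781 AND term_mo >= 141 → 174
loan_id=26: balance < 41781 AND term_mo >= 141 → 208
loan_id=27: balance < 41781 AND term_mo >= 141 → 184
loan_id=28: balance < 74444 → 49

31, 70, 232, -43, 91, 174, 208, 184, 49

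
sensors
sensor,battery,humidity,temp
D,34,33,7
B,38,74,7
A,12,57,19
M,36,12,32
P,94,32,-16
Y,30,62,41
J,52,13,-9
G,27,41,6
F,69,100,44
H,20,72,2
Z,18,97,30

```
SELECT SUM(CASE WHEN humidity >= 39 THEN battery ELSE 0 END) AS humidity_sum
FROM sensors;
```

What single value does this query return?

214

sensor=D: ✗
sensor=B: ✓ → 38
sensor=A: ✓ → 12
sensor=M: ✗
sensor=P: ✗
sensor=Y: ✓ → 30
sensor=J: ✗
sensor=G: ✓ → 27
sensor=F: ✓ → 69
sensor=H: ✓ → 20
sensor=Z: ✓ → 18
humidity_sum = 38 + 12 + 30 + 27 + 69 + 20 + 18 = 214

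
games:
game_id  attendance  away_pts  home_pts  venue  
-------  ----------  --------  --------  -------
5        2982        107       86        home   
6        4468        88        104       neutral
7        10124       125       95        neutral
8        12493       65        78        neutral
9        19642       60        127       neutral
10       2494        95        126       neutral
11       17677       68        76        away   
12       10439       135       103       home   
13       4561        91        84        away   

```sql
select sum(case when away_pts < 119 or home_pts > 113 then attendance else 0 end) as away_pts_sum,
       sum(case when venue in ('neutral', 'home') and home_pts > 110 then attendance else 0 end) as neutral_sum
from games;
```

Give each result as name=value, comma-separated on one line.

[away_pts_sum: away_pts < 119 or home_pts > 113]
game_id=5: ✓ → 2982
game_id=6: ✓ → 4468
game_id=7: ✗
game_id=8: ✓ → 12493
game_id=9: ✓ → 19642
game_id=10: ✓ → 2494
game_id=11: ✓ → 17677
game_id=12: ✗
game_id=13: ✓ → 4561
away_pts_sum = 2982 + 4468 + 12493 + 19642 + 2494 + 17677 + 4561 = 64317
—
[neutral_sum: venue in ('neutral', 'home') and home_pts > 110]
game_id=5: ✗
game_id=6: ✗
game_id=7: ✗
game_id=8: ✗
game_id=9: ✓ → 19642
game_id=10: ✓ → 2494
game_id=11: ✗
game_id=12: ✗
game_id=13: ✗
neutral_sum = 19642 + 2494 = 22136

away_pts_sum=64317, neutral_sum=22136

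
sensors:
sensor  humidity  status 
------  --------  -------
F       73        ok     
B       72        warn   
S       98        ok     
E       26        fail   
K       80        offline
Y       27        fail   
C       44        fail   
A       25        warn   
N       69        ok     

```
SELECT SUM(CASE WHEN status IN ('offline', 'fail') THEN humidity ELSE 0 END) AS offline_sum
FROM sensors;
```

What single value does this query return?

177

sensor=F: ✗
sensor=B: ✗
sensor=S: ✗
sensor=E: ✓ → 26
sensor=K: ✓ → 80
sensor=Y: ✓ → 27
sensor=C: ✓ → 44
sensor=A: ✗
sensor=N: ✗
offline_sum = 26 + 80 + 27 + 44 = 177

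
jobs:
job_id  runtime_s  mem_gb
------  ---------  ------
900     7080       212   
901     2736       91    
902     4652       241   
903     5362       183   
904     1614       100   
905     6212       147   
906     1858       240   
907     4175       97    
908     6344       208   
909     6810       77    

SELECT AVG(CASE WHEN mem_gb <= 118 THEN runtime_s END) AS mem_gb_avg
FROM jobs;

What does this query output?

3833.75

job_id=900: ✗
job_id=901: ✓ → 2736
job_id=902: ✗
job_id=903: ✗
job_id=904: ✓ → 1614
job_id=905: ✗
job_id=906: ✗
job_id=907: ✓ → 4175
job_id=908: ✗
job_id=909: ✓ → 6810
mem_gb_avg = (2736 + 1614 + 4175 + 6810) / 4 = 3833.75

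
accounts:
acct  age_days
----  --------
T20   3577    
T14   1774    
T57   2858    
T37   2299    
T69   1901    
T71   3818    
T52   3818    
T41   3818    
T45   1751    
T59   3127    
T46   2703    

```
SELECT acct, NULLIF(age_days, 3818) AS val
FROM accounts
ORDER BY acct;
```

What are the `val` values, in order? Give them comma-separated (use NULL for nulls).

acct=T14: age_days=1774 vs 3818: differ → 1774
acct=T20: age_days=3577 vs 3818: differ → 3577
acct=T37: age_days=2299 vs 3818: differ → 2299
acct=T41: age_days=3818 vs 3818: equal → NULL
acct=T45: age_days=1751 vs 3818: differ → 1751
acct=T46: age_days=2703 vs 3818: differ → 2703
acct=T52: age_days=3818 vs 3818: equal → NULL
acct=T57: age_days=2858 vs 3818: differ → 2858
acct=T59: age_days=3127 vs 3818: differ → 3127
acct=T69: age_days=1901 vs 3818: differ → 1901
acct=T71: age_days=3818 vs 3818: equal → NULL

1774, 3577, 2299, NULL, 1751, 2703, NULL, 2858, 3127, 1901, NULL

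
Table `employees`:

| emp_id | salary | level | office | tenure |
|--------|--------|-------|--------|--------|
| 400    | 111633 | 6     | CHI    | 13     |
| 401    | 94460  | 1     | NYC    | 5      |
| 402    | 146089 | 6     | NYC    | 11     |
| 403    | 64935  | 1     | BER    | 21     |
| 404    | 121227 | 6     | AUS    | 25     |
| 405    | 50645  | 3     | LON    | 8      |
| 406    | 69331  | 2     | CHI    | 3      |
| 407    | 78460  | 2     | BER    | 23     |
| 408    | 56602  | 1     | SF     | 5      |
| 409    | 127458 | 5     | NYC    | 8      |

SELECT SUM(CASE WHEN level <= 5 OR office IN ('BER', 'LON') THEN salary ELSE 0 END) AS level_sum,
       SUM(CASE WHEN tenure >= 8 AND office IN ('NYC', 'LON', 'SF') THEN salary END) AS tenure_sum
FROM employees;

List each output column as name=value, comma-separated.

level_sum=541891, tenure_sum=324192

[level_sum: level <= 5 OR office IN ('BER', 'LON')]
emp_id=400: ✗
emp_id=401: ✓ → 94460
emp_id=402: ✗
emp_id=403: ✓ → 64935
emp_id=404: ✗
emp_id=405: ✓ → 50645
emp_id=406: ✓ → 69331
emp_id=407: ✓ → 78460
emp_id=408: ✓ → 56602
emp_id=409: ✓ → 127458
level_sum = 94460 + 64935 + 50645 + 69331 + 78460 + 56602 + 127458 = 541891
—
[tenure_sum: tenure >= 8 AND office IN ('NYC', 'LON', 'SF')]
emp_id=400: ✗
emp_id=401: ✗
emp_id=402: ✓ → 146089
emp_id=403: ✗
emp_id=404: ✗
emp_id=405: ✓ → 50645
emp_id=406: ✗
emp_id=407: ✗
emp_id=408: ✗
emp_id=409: ✓ → 127458
tenure_sum = 146089 + 50645 + 127458 = 324192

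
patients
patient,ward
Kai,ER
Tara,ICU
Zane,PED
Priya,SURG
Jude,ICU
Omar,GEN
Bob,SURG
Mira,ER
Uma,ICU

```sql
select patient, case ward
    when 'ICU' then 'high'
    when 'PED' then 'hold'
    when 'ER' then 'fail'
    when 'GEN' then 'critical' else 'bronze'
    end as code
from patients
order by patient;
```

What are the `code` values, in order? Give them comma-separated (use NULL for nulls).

bronze, high, fail, fail, critical, bronze, high, high, hold

patient=Bob: ELSE → bronze
patient=Jude: ward='ICU' → high
patient=Kai: ward='ER' → fail
patient=Mira: ward='ER' → fail
patient=Omar: ward='GEN' → critical
patient=Priya: ELSE → bronze
patient=Tara: ward='ICU' → high
patient=Uma: ward='ICU' → high
patient=Zane: ward='PED' → hold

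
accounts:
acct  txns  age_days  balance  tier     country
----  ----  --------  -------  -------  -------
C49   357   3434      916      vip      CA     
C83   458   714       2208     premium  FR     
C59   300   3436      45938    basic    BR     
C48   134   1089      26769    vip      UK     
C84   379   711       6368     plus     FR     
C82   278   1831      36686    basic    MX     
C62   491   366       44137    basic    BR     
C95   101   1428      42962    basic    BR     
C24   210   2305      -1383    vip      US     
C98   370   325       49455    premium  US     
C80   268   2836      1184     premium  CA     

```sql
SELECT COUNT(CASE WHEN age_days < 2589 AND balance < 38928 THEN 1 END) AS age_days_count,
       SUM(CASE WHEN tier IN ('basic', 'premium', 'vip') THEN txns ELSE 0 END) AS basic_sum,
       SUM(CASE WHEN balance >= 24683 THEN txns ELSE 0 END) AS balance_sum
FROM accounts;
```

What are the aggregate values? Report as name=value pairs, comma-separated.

age_days_count=5, basic_sum=2967, balance_sum=1674

[age_days_count: age_days < 2589 AND balance < 38928]
acct=C49: ✗
acct=C83: ✓ → 1
acct=C59: ✗
acct=C48: ✓ → 1
acct=C84: ✓ → 1
acct=C82: ✓ → 1
acct=C62: ✗
acct=C95: ✗
acct=C24: ✓ → 1
acct=C98: ✗
acct=C80: ✗
age_days_count = COUNT(1, 1, 1, 1, 1) = 5
—
[basic_sum: tier IN ('basic', 'premium', 'vip')]
acct=C49: ✓ → 357
acct=C83: ✓ → 458
acct=C59: ✓ → 300
acct=C48: ✓ → 134
acct=C84: ✗
acct=C82: ✓ → 278
acct=C62: ✓ → 491
acct=C95: ✓ → 101
acct=C24: ✓ → 210
acct=C98: ✓ → 370
acct=C80: ✓ → 268
basic_sum = 357 + 458 + 300 + 134 + 278 + 491 + 101 + 210 + 370 + 268 = 2967
—
[balance_sum: balance >= 24683]
acct=C49: ✗
acct=C83: ✗
acct=C59: ✓ → 300
acct=C48: ✓ → 134
acct=C84: ✗
acct=C82: ✓ → 278
acct=C62: ✓ → 491
acct=C95: ✓ → 101
acct=C24: ✗
acct=C98: ✓ → 370
acct=C80: ✗
balance_sum = 300 + 134 + 278 + 491 + 101 + 370 = 1674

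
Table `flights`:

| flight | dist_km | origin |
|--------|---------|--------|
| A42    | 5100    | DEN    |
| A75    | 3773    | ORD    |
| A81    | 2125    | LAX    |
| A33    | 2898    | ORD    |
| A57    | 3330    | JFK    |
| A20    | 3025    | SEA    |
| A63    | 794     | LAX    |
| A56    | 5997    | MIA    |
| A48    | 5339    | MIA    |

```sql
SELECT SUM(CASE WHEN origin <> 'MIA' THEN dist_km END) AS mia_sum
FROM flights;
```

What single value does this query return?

21045

flight=A42: ✓ → 5100
flight=A75: ✓ → 3773
flight=A81: ✓ → 2125
flight=A33: ✓ → 2898
flight=A57: ✓ → 3330
flight=A20: ✓ → 3025
flight=A63: ✓ → 794
flight=A56: ✗
flight=A48: ✗
mia_sum = 5100 + 3773 + 2125 + 2898 + 3330 + 3025 + 794 = 21045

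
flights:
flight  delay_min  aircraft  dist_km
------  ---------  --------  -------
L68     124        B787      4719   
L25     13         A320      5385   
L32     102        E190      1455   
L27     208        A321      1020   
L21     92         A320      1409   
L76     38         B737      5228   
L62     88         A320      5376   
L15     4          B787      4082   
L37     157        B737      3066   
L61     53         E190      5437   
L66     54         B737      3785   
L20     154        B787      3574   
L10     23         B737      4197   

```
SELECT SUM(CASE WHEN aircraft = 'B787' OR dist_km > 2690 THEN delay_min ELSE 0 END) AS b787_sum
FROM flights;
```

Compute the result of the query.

708

flight=L68: ✓ → 124
flight=L25: ✓ → 13
flight=L32: ✗
flight=L27: ✗
flight=L21: ✗
flight=L76: ✓ → 38
flight=L62: ✓ → 88
flight=L15: ✓ → 4
flight=L37: ✓ → 157
flight=L61: ✓ → 53
flight=L66: ✓ → 54
flight=L20: ✓ → 154
flight=L10: ✓ → 23
b787_sum = 124 + 13 + 38 + 88 + 4 + 157 + 53 + 54 + 154 + 23 = 708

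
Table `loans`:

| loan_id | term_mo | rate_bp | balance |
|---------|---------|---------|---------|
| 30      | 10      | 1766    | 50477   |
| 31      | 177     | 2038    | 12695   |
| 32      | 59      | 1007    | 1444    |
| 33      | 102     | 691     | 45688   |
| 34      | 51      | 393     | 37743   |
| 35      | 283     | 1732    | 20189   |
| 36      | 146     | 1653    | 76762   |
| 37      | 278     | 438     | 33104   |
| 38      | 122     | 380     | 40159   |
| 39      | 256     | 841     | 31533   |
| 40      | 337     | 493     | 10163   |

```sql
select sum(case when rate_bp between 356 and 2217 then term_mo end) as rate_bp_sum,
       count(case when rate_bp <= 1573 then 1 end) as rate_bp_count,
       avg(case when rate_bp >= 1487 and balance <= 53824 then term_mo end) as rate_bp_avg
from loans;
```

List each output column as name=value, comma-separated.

[rate_bp_sum: rate_bp between 356 and 2217]
loan_id=30: ✓ → 10
loan_id=31: ✓ → 177
loan_id=32: ✓ → 59
loan_id=33: ✓ → 102
loan_id=34: ✓ → 51
loan_id=35: ✓ → 283
loan_id=36: ✓ → 146
loan_id=37: ✓ → 278
loan_id=38: ✓ → 122
loan_id=39: ✓ → 256
loan_id=40: ✓ → 337
rate_bp_sum = 10 + 177 + 59 + 102 + 51 + 283 + 146 + 278 + 122 + 256 + 337 = 1821
—
[rate_bp_count: rate_bp <= 1573]
loan_id=30: ✗
loan_id=31: ✗
loan_id=32: ✓ → 1
loan_id=33: ✓ → 1
loan_id=34: ✓ → 1
loan_id=35: ✗
loan_id=36: ✗
loan_id=37: ✓ → 1
loan_id=38: ✓ → 1
loan_id=39: ✓ → 1
loan_id=40: ✓ → 1
rate_bp_count = COUNT(1, 1, 1, 1, 1, 1, 1) = 7
—
[rate_bp_avg: rate_bp >= 1487 and balance <= 53824]
loan_id=30: ✓ → 10
loan_id=31: ✓ → 177
loan_id=32: ✗
loan_id=33: ✗
loan_id=34: ✗
loan_id=35: ✓ → 283
loan_id=36: ✗
loan_id=37: ✗
loan_id=38: ✗
loan_id=39: ✗
loan_id=40: ✗
rate_bp_avg = (10 + 177 + 283) / 3 = 156.6666666667

rate_bp_sum=1821, rate_bp_count=7, rate_bp_avg=156.6666666667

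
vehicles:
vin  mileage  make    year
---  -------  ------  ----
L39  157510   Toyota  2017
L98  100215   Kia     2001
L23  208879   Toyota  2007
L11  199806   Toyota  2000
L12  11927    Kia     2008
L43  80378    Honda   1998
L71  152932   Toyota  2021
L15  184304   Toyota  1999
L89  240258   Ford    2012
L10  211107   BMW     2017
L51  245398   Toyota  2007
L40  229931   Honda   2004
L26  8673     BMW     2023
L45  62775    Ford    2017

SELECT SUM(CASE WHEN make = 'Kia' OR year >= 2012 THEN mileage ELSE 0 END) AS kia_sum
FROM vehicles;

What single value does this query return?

945397

vin=L39: ✓ → 157510
vin=L98: ✓ → 100215
vin=L23: ✗
vin=L11: ✗
vin=L12: ✓ → 11927
vin=L43: ✗
vin=L71: ✓ → 152932
vin=L15: ✗
vin=L89: ✓ → 240258
vin=L10: ✓ → 211107
vin=L51: ✗
vin=L40: ✗
vin=L26: ✓ → 8673
vin=L45: ✓ → 62775
kia_sum = 157510 + 100215 + 11927 + 152932 + 240258 + 211107 + 8673 + 62775 = 945397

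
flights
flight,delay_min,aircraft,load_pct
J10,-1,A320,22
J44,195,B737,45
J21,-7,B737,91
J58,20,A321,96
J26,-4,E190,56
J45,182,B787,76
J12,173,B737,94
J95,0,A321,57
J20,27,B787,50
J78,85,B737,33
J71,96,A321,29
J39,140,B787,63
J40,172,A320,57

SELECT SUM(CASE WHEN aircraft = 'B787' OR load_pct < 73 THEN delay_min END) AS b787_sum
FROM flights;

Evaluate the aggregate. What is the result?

flight=J10: ✓ → -1
flight=J44: ✓ → 195
flight=J21: ✗
flight=J58: ✗
flight=J26: ✓ → -4
flight=J45: ✓ → 182
flight=J12: ✗
flight=J95: ✓ → 0
flight=J20: ✓ → 27
flight=J78: ✓ → 85
flight=J71: ✓ → 96
flight=J39: ✓ → 140
flight=J40: ✓ → 172
b787_sum = -1 + 195 + -4 + 182 + 27 + 85 + 96 + 140 + 172 = 892

892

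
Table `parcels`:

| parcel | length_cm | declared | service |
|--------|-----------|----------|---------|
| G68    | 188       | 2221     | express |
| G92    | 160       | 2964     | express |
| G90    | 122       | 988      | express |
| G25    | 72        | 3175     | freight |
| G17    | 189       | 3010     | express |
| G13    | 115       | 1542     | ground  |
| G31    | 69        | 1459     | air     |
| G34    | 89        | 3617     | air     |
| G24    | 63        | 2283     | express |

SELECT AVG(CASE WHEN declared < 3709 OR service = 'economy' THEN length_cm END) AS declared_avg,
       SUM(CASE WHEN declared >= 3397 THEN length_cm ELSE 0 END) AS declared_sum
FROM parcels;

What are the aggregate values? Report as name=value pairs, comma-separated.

declared_avg=118.5555555556, declared_sum=89

[declared_avg: declared < 3709 OR service = 'economy']
parcel=G68: ✓ → 188
parcel=G92: ✓ → 160
parcel=G90: ✓ → 122
parcel=G25: ✓ → 72
parcel=G17: ✓ → 189
parcel=G13: ✓ → 115
parcel=G31: ✓ → 69
parcel=G34: ✓ → 89
parcel=G24: ✓ → 63
declared_avg = (188 + 160 + 122 + 72 + 189 + 115 + 69 + 89 + 63) / 9 = 118.5555555556
—
[declared_sum: declared >= 3397]
parcel=G68: ✗
parcel=G92: ✗
parcel=G90: ✗
parcel=G25: ✗
parcel=G17: ✗
parcel=G13: ✗
parcel=G31: ✗
parcel=G34: ✓ → 89
parcel=G24: ✗
declared_sum = 89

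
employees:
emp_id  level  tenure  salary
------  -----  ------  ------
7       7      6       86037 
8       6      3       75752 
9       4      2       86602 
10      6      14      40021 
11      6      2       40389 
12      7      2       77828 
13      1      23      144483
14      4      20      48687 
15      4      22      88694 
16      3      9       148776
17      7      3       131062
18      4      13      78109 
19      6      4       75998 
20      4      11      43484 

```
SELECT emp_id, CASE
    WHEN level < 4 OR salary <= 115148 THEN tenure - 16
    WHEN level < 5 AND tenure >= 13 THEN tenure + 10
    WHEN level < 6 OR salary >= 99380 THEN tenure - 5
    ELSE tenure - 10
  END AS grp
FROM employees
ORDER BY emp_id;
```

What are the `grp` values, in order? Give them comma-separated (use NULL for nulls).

emp_id=7: level < 4 OR salary <= 115148 → -10
emp_id=8: level < 4 OR salary <= 115148 → -13
emp_id=9: level < 4 OR salary <= 115148 → -14
emp_id=10: level < 4 OR salary <= 115148 → -2
emp_id=11: level < 4 OR salary <= 115148 → -14
emp_id=12: level < 4 OR salary <= 115148 → -14
emp_id=13: level < 4 OR salary <= 115148 → 7
emp_id=14: level < 4 OR salary <= 115148 → 4
emp_id=15: level < 4 OR salary <= 115148 → 6
emp_id=16: level < 4 OR salary <= 115148 → -7
emp_id=17: level < 6 OR salary >= 99380 → -2
emp_id=18: level < 4 OR salary <= 115148 → -3
emp_id=19: level < 4 OR salary <= 115148 → -12
emp_id=20: level < 4 OR salary <= 115148 → -5

-10, -13, -14, -2, -14, -14, 7, 4, 6, -7, -2, -3, -12, -5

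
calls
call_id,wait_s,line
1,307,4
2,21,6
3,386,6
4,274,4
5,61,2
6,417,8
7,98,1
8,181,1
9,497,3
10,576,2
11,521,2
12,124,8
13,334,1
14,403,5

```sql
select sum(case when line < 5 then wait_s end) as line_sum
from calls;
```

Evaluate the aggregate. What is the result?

call_id=1: ✓ → 307
call_id=2: ✗
call_id=3: ✗
call_id=4: ✓ → 274
call_id=5: ✓ → 61
call_id=6: ✗
call_id=7: ✓ → 98
call_id=8: ✓ → 181
call_id=9: ✓ → 497
call_id=10: ✓ → 576
call_id=11: ✓ → 521
call_id=12: ✗
call_id=13: ✓ → 334
call_id=14: ✗
line_sum = 307 + 274 + 61 + 98 + 181 + 497 + 576 + 521 + 334 = 2849

2849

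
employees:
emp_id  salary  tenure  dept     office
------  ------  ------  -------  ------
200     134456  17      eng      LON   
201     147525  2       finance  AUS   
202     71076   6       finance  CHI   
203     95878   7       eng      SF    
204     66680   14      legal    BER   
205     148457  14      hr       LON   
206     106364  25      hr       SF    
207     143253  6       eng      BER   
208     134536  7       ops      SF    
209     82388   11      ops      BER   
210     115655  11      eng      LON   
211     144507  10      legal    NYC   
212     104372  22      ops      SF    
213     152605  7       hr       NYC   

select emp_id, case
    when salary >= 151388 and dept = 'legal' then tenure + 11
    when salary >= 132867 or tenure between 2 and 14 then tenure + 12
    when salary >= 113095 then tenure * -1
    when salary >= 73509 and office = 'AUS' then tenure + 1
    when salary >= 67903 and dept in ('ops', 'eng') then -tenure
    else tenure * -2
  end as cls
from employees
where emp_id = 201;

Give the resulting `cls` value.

14

emp_id = 201: salary=147525, tenure=2, dept=finance, office=AUS.
salary >= 151388 and dept = 'legal' → false
salary >= 132867 or tenure between 2 and 14 → true → 14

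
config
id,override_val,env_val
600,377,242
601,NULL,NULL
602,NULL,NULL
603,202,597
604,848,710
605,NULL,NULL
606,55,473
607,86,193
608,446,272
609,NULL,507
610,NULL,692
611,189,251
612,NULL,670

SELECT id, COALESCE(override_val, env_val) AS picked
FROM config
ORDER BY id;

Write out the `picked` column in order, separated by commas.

377, NULL, NULL, 202, 848, NULL, 55, 86, 446, 507, 692, 189, 670

id=600: override_val=377 → 377
id=601: override_val=NULL, env_val=NULL (all NULL) → NULL
id=602: override_val=NULL, env_val=NULL (all NULL) → NULL
id=603: override_val=202 → 202
id=604: override_val=848 → 848
id=605: override_val=NULL, env_val=NULL (all NULL) → NULL
id=606: override_val=55 → 55
id=607: override_val=86 → 86
id=608: override_val=446 → 446
id=609: override_val=NULL, env_val=507 → 507
id=610: override_val=NULL, env_val=692 → 692
id=611: override_val=189 → 189
id=612: override_val=NULL, env_val=670 → 670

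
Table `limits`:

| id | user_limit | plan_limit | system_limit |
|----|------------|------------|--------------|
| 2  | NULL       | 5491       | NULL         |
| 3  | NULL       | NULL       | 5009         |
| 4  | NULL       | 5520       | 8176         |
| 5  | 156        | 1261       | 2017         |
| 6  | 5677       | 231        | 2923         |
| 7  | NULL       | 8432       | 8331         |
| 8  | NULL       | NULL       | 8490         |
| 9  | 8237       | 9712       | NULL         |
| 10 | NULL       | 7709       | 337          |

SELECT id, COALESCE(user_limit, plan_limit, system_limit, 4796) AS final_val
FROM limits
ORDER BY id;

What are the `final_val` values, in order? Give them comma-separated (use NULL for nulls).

5491, 5009, 5520, 156, 5677, 8432, 8490, 8237, 7709

id=2: user_limit=NULL, plan_limit=5491 → 5491
id=3: user_limit=NULL, plan_limit=NULL, system_limit=5009 → 5009
id=4: user_limit=NULL, plan_limit=5520 → 5520
id=5: user_limit=156 → 156
id=6: user_limit=5677 → 5677
id=7: user_limit=NULL, plan_limit=8432 → 8432
id=8: user_limit=NULL, plan_limit=NULL, system_limit=8490 → 8490
id=9: user_limit=8237 → 8237
id=10: user_limit=NULL, plan_limit=7709 → 7709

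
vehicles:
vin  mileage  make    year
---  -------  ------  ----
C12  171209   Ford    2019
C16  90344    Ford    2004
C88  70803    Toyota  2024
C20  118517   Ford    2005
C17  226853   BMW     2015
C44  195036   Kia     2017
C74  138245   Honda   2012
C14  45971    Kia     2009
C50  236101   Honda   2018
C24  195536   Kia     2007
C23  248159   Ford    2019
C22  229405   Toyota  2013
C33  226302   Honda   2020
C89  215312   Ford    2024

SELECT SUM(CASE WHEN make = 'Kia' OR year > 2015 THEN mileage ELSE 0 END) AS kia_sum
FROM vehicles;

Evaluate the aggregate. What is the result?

1604429

vin=C12: ✓ → 171209
vin=C16: ✗
vin=C88: ✓ → 70803
vin=C20: ✗
vin=C17: ✗
vin=C44: ✓ → 195036
vin=C74: ✗
vin=C14: ✓ → 45971
vin=C50: ✓ → 236101
vin=C24: ✓ → 195536
vin=C23: ✓ → 248159
vin=C22: ✗
vin=C33: ✓ → 226302
vin=C89: ✓ → 215312
kia_sum = 171209 + 70803 + 195036 + 45971 + 236101 + 195536 + 248159 + 226302 + 215312 = 1604429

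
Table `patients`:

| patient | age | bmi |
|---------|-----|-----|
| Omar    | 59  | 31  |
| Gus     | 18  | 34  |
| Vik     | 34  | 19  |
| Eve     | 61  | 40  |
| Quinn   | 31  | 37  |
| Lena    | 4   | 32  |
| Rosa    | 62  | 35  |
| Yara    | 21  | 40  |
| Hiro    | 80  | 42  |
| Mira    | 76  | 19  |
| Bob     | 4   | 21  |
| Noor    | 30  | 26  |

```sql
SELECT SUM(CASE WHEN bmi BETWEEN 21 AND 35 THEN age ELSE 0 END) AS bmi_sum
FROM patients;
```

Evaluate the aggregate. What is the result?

177

patient=Omar: ✓ → 59
patient=Gus: ✓ → 18
patient=Vik: ✗
patient=Eve: ✗
patient=Quinn: ✗
patient=Lena: ✓ → 4
patient=Rosa: ✓ → 62
patient=Yara: ✗
patient=Hiro: ✗
patient=Mira: ✗
patient=Bob: ✓ → 4
patient=Noor: ✓ → 30
bmi_sum = 59 + 18 + 4 + 62 + 4 + 30 = 177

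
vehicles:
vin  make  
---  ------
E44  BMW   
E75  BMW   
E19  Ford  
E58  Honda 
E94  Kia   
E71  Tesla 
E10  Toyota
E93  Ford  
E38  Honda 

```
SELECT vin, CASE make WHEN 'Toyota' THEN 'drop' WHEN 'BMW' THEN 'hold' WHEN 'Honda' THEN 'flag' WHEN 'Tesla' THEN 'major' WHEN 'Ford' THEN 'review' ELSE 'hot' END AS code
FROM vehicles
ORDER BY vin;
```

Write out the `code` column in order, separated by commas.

drop, review, flag, hold, flag, major, hold, review, hot

vin=E10: make='Toyota' → drop
vin=E19: make='Ford' → review
vin=E38: make='Honda' → flag
vin=E44: make='BMW' → hold
vin=E58: make='Honda' → flag
vin=E71: make='Tesla' → major
vin=E75: make='BMW' → hold
vin=E93: make='Ford' → review
vin=E94: ELSE → hot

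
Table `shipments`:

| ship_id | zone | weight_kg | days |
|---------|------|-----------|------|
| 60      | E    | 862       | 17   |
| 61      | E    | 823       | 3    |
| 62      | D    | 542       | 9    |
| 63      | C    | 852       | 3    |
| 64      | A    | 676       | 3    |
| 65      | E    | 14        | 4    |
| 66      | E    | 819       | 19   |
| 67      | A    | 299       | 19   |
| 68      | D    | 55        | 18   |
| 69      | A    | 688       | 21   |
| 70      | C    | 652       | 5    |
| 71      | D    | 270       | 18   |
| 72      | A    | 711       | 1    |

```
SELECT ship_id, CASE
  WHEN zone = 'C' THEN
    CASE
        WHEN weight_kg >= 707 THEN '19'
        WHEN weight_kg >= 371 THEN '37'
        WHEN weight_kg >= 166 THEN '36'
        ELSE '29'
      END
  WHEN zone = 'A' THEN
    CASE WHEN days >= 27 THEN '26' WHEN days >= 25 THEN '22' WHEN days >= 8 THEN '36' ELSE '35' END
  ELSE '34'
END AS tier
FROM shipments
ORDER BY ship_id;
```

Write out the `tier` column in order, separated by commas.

ship_id=60: zone='E' → outer ELSE → 34
ship_id=61: zone='E' → outer ELSE → 34
ship_id=62: zone='D' → outer ELSE → 34
ship_id=63: zone='C' → inner[weight_kg >= 707] → 19
ship_id=64: zone='A' → inner[ELSE] → 35
ship_id=65: zone='E' → outer ELSE → 34
ship_id=66: zone='E' → outer ELSE → 34
ship_id=67: zone='A' → inner[days >= 8] → 36
ship_id=68: zone='D' → outer ELSE → 34
ship_id=69: zone='A' → inner[days >= 8] → 36
ship_id=70: zone='C' → inner[weight_kg >= 371] → 37
ship_id=71: zone='D' → outer ELSE → 34
ship_id=72: zone='A' → inner[ELSE] → 35

34, 34, 34, 19, 35, 34, 34, 36, 34, 36, 37, 34, 35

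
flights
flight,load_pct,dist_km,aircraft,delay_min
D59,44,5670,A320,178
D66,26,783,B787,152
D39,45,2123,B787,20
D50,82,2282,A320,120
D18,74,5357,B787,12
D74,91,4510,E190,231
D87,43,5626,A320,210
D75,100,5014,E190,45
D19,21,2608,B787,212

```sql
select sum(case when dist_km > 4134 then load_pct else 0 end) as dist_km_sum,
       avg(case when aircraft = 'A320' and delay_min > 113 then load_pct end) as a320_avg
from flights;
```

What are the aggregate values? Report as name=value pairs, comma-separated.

[dist_km_sum: dist_km > 4134]
flight=D59: ✓ → 44
flight=D66: ✗
flight=D39: ✗
flight=D50: ✗
flight=D18: ✓ → 74
flight=D74: ✓ → 91
flight=D87: ✓ → 43
flight=D75: ✓ → 100
flight=D19: ✗
dist_km_sum = 44 + 74 + 91 + 43 + 100 = 352
—
[a320_avg: aircraft = 'A320' and delay_min > 113]
flight=D59: ✓ → 44
flight=D66: ✗
flight=D39: ✗
flight=D50: ✓ → 82
flight=D18: ✗
flight=D74: ✗
flight=D87: ✓ → 43
flight=D75: ✗
flight=D19: ✗
a320_avg = (44 + 82 + 43) / 3 = 56.3333333333

dist_km_sum=352, a320_avg=56.3333333333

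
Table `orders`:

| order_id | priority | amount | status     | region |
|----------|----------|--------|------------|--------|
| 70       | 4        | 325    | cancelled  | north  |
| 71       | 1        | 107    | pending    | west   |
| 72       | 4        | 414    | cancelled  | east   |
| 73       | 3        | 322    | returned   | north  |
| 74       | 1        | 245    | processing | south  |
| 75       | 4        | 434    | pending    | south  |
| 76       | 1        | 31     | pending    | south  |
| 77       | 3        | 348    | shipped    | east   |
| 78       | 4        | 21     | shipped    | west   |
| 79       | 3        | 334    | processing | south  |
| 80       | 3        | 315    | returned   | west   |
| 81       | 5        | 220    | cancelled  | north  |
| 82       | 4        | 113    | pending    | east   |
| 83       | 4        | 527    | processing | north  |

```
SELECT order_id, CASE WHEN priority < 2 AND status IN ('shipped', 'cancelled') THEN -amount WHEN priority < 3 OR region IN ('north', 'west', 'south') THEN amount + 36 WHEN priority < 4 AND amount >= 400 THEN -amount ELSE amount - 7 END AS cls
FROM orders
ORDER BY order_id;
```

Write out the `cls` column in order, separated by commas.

order_id=70: priority < 3 OR region IN ('north', 'west', 'south') → 361
order_id=71: priority < 3 OR region IN ('north', 'west', 'south') → 143
order_id=72: ELSE → 407
order_id=73: priority < 3 OR region IN ('north', 'west', 'south') → 358
order_id=74: priority < 3 OR region IN ('north', 'west', 'south') → 281
order_id=75: priority < 3 OR region IN ('north', 'west', 'south') → 470
order_id=76: priority < 3 OR region IN ('north', 'west', 'south') → 67
order_id=77: ELSE → 341
order_id=78: priority < 3 OR region IN ('north', 'west', 'south') → 57
order_id=79: priority < 3 OR region IN ('north', 'west', 'south') → 370
order_id=80: priority < 3 OR region IN ('north', 'west', 'south') → 351
order_id=81: priority < 3 OR region IN ('north', 'west', 'south') → 256
order_id=82: ELSE → 106
order_id=83: priority < 3 OR region IN ('north', 'west', 'south') → 563

361, 143, 407, 358, 281, 470, 67, 341, 57, 370, 351, 256, 106, 563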